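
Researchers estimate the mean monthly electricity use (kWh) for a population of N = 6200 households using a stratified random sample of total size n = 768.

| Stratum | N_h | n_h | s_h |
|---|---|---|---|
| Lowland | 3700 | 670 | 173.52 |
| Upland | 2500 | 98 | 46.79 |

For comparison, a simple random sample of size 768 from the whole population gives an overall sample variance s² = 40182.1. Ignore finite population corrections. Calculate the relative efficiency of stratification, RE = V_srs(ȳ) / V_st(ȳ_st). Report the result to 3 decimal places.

RE ≈ 2.664

V̂(ȳ_st) = Σ W_h² s_h²/n_h, with W_h = N_h/N and N = 6200:
  stratum Lowland: (3700/6200)²·173.52²/670 = 16.0046
  stratum Upland: (2500/6200)²·46.79²/98 = 3.63226
V_st = 19.6368
V_srs = s²/n = 40182.1/768 = 52.3204
Relative efficiency = V_srs / V_st = 52.3204/19.6368 = 2.6644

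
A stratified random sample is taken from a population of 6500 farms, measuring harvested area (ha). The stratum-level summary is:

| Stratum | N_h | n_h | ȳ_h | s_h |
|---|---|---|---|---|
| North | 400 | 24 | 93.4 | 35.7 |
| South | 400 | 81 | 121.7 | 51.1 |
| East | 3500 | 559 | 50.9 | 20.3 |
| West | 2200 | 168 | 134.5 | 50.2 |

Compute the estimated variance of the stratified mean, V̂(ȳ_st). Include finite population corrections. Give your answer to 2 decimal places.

V̂(ȳ_st) = Σ W_h² (1 − n_h/N_h) s_h²/n_h, with W_h = N_h/N and N = 6500:
  stratum North: (400/6500)²·(1 − 24/400)·35.7²/24 = 0.189037
  stratum South: (400/6500)²·(1 − 81/400)·51.1²/81 = 0.09736
  stratum East: (3500/6500)²·(1 − 559/3500)·20.3²/559 = 0.179604
  stratum West: (2200/6500)²·(1 − 168/2200)·50.2²/168 = 1.58715
V̂(ȳ_st) = 2.05315

V̂(ȳ_st) ≈ 2.05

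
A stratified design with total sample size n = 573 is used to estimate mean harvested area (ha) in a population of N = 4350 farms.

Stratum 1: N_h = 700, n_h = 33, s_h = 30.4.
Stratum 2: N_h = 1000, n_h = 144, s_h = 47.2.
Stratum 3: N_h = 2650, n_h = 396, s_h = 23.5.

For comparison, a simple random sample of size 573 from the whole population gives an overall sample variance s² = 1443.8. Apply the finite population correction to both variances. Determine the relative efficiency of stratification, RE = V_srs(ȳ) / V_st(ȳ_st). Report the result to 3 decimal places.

V̂(ȳ_st) = Σ W_h² (1 − n_h/N_h) s_h²/n_h, with W_h = N_h/N and N = 4350:
  stratum 1: (700/4350)²·(1 − 33/700)·30.4²/33 = 0.691001
  stratum 2: (1000/4350)²·(1 − 144/1000)·47.2²/144 = 0.699869
  stratum 3: (2650/4350)²·(1 − 396/2650)·23.5²/396 = 0.440212
V_st = 1.83108
V_srs = (1 − 573/4350)·1443.8/573 = 2.18781
Relative efficiency = V_srs / V_st = 2.18781/1.83108 = 1.1948

RE ≈ 1.195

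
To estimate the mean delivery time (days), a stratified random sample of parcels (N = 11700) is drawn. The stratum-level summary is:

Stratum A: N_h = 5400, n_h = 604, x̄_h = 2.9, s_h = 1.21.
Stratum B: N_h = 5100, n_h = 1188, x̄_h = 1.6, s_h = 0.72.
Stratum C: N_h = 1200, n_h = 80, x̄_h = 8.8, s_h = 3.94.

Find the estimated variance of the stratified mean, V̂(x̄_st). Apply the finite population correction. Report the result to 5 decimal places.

V̂(x̄_st) ≈ 0.00243

V̂(x̄_st) = Σ W_h² (1 − n_h/N_h) s_h²/n_h, with W_h = N_h/N and N = 11700:
  stratum A: (5400/11700)²·(1 − 604/5400)·1.21²/604 = 0.000458601
  stratum B: (5100/11700)²·(1 − 1188/5100)·0.72²/1188 = 6.35984e-05
  stratum C: (1200/11700)²·(1 − 80/1200)·3.94²/80 = 0.00190515
V̂(x̄_st) = 0.00242735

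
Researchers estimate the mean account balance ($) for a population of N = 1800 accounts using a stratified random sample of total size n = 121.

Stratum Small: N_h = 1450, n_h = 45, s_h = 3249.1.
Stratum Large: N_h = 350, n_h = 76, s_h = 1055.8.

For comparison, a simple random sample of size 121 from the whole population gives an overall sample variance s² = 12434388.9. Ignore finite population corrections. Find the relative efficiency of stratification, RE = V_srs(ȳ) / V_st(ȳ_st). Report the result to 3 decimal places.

RE ≈ 0.673

V̂(ȳ_st) = Σ W_h² s_h²/n_h, with W_h = N_h/N and N = 1800:
  stratum Small: (1450/1800)²·3249.1²/45 = 152232
  stratum Large: (350/1800)²·1055.8²/76 = 554.55
V_st = 152786
V_srs = s²/n = 12434388.9/121 = 102764
Relative efficiency = V_srs / V_st = 102764/152786 = 0.6726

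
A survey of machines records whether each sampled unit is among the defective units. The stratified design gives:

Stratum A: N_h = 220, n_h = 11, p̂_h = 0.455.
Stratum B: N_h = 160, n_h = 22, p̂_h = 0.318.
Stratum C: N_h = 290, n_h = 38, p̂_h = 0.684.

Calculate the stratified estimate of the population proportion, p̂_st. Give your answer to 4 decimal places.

p̂_st ≈ 0.5214

N = 670; stratum weights W_h = N_h/N.
p̂_st = Σ W_h p̂_h = (220·0.455 + 160·0.318 + 290·0.684)/670 = 0.52140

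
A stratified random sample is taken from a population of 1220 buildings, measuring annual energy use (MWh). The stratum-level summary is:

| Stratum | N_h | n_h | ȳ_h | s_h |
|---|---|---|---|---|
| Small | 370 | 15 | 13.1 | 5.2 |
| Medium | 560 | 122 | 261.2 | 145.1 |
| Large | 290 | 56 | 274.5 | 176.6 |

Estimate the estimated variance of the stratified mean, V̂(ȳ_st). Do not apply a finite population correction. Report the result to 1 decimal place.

V̂(ȳ_st) = Σ W_h² s_h²/n_h, with W_h = N_h/N and N = 1220:
  stratum Small: (370/1220)²·5.2²/15 = 0.165806
  stratum Medium: (560/1220)²·145.1²/122 = 36.3606
  stratum Large: (290/1220)²·176.6²/56 = 31.468
V̂(ȳ_st) = 67.9945

V̂(ȳ_st) ≈ 68.0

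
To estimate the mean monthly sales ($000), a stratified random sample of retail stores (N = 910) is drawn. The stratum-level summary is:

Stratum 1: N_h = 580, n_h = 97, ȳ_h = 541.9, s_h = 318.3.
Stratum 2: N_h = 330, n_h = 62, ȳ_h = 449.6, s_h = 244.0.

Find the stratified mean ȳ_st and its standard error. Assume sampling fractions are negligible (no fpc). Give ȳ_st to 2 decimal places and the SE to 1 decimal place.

ȳ_st = Σ W_h ȳ_h = (580·541.9 + 330·449.6)/910 = 508.42857
V̂(ȳ_st) = Σ W_h² s_h²/n_h, with W_h = N_h/N and N = 910:
  stratum 1: (580/910)²·318.3²/97 = 424.302
  stratum 2: (330/910)²·244.0²/62 = 126.28
V̂(ȳ_st) = 550.581
SE(ȳ_st) = √550.581 = 23.4645

ȳ_st ≈ 508.43, SE ≈ 23.5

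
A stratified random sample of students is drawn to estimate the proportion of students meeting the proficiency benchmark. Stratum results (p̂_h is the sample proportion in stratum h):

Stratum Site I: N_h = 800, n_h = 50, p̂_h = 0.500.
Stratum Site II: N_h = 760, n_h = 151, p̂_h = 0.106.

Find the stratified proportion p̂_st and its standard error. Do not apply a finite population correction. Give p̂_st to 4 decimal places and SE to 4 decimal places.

N = 1560; stratum weights W_h = N_h/N.
p̂_st = Σ W_h p̂_h = (800·0.500 + 760·0.106)/1560 = 0.30805
V̂(p̂_st) = Σ W_h² p̂_h(1−p̂_h)/(n_h−1):
  stratum Site I: (800/1560)²·0.500·0.500/49 = 0.00134176
  stratum Site II: (760/1560)²·0.106·0.894/150 = 0.000149944
V̂(p̂_st) = 0.0014917; SE = √V̂ = 0.0386226

p̂_st ≈ 0.3081, SE ≈ 0.0386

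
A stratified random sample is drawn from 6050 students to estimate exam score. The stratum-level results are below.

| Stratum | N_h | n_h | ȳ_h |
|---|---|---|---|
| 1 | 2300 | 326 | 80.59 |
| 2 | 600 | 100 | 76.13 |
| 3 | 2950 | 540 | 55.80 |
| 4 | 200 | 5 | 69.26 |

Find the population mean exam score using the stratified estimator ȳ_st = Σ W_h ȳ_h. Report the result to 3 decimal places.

N = Σ N_h = 6050. Stratum weights W_h = N_h/N.
ȳ_st = (2300·80.59 + 600·76.13 + 2950·55.80 + 200·69.26) / 6050 = 67.68545

ȳ_st ≈ 67.685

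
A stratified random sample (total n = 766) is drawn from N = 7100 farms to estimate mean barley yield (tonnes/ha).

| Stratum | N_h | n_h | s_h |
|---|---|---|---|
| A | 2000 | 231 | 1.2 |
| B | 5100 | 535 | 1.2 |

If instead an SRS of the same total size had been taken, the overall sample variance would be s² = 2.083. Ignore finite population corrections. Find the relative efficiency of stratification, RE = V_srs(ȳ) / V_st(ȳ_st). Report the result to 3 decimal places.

RE ≈ 1.444

V̂(ȳ_st) = Σ W_h² s_h²/n_h, with W_h = N_h/N and N = 7100:
  stratum A: (2000/7100)²·1.2²/231 = 0.000494645
  stratum B: (5100/7100)²·1.2²/535 = 0.00138878
V_st = 0.00188342
V_srs = s²/n = 2.083/766 = 0.00271932
Relative efficiency = V_srs / V_st = 0.00271932/0.00188342 = 1.4438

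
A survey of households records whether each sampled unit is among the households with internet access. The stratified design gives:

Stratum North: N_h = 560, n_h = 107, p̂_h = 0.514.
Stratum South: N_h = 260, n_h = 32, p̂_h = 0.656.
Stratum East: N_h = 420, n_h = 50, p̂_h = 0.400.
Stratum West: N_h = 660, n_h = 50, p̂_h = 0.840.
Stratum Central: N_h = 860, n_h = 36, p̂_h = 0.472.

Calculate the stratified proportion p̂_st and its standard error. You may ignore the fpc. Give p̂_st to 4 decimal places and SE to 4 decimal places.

p̂_st ≈ 0.5749, SE ≈ 0.0335

N = 2760; stratum weights W_h = N_h/N.
p̂_st = Σ W_h p̂_h = (560·0.514 + 260·0.656 + 420·0.400 + 660·0.840 + 860·0.472)/2760 = 0.57490
V̂(p̂_st) = Σ W_h² p̂_h(1−p̂_h)/(n_h−1):
  stratum North: (560/2760)²·0.514·0.486/106 = 9.70178e-05
  stratum South: (260/2760)²·0.656·0.344/31 = 6.45995e-05
  stratum East: (420/2760)²·0.400·0.600/49 = 0.000113422
  stratum West: (660/2760)²·0.840·0.160/49 = 0.000156846
  stratum Central: (860/2760)²·0.472·0.528/35 = 0.000691332
V̂(p̂_st) = 0.00112322; SE = √V̂ = 0.0335144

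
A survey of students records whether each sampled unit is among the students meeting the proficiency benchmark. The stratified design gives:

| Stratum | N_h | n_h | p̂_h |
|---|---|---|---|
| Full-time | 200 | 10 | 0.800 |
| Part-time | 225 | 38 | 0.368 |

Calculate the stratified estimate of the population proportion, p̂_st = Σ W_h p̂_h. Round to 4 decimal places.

N = 425; stratum weights W_h = N_h/N.
p̂_st = Σ W_h p̂_h = (200·0.800 + 225·0.368)/425 = 0.57129

p̂_st ≈ 0.5713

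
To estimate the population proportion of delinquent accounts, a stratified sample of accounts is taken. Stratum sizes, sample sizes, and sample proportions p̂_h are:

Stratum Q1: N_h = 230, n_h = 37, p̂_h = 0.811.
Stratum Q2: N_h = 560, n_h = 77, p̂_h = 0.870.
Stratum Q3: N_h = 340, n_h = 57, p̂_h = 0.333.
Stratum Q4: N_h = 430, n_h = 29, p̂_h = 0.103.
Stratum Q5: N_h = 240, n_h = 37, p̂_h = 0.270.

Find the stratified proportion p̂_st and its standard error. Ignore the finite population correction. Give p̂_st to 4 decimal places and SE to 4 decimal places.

N = 1800; stratum weights W_h = N_h/N.
p̂_st = Σ W_h p̂_h = (230·0.811 + 560·0.870 + 340·0.333 + 430·0.103 + 240·0.270)/1800 = 0.49780
V̂(p̂_st) = Σ W_h² p̂_h(1−p̂_h)/(n_h−1):
  stratum Q1: (230/1800)²·0.811·0.189/36 = 6.9517e-05
  stratum Q2: (560/1800)²·0.870·0.130/76 = 0.000144039
  stratum Q3: (340/1800)²·0.333·0.667/56 = 0.000141513
  stratum Q4: (430/1800)²·0.103·0.897/28 = 0.000188306
  stratum Q5: (240/1800)²·0.270·0.730/36 = 9.73333e-05
V̂(p̂_st) = 0.000640708; SE = √V̂ = 0.0253122

p̂_st ≈ 0.4978, SE ≈ 0.0253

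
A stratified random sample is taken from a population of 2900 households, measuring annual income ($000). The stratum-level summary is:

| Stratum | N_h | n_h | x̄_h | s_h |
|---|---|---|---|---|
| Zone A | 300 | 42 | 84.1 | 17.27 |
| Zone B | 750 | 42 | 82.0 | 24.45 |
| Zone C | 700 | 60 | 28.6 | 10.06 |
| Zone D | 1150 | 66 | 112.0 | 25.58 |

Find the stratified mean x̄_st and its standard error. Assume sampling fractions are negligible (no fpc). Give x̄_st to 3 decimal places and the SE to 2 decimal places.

x̄_st = Σ W_h x̄_h = (300·84.1 + 750·82.0 + 700·28.6 + 1150·112.0)/2900 = 81.22414
V̂(x̄_st) = Σ W_h² s_h²/n_h, with W_h = N_h/N and N = 2900:
  stratum Zone A: (300/2900)²·17.27²/42 = 0.0759945
  stratum Zone B: (750/2900)²·24.45²/42 = 0.951996
  stratum Zone C: (700/2900)²·10.06²/60 = 0.0982754
  stratum Zone D: (1150/2900)²·25.58²/66 = 1.55904
V̂(x̄_st) = 2.6853
SE(x̄_st) = √2.6853 = 1.63869

x̄_st ≈ 81.224, SE ≈ 1.64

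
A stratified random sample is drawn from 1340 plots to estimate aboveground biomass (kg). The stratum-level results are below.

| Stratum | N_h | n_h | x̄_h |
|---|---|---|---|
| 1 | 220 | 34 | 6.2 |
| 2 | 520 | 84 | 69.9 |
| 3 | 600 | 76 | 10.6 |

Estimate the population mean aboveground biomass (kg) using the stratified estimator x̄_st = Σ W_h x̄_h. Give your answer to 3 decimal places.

x̄_st ≈ 32.890

N = Σ N_h = 1340. Stratum weights W_h = N_h/N.
x̄_st = (220·6.2 + 520·69.9 + 600·10.6) / 1340 = 32.88955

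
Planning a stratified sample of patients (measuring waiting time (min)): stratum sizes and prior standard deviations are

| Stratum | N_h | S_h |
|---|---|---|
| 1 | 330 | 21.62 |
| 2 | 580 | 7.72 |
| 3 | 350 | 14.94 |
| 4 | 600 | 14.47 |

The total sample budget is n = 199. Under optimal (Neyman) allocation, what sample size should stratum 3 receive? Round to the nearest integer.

Neyman allocation: n_h = n · N_h S_h / Σ N_i S_i, with n = 199.
  stratum 1: N_h·S_h = 330·21.62 = 7134.60
  stratum 2: N_h·S_h = 580·7.72 = 4477.60
  stratum 3: N_h·S_h = 350·14.94 = 5229.00
  stratum 4: N_h·S_h = 600·14.47 = 8682.00
Σ N_h S_h = 25523.20
n for stratum 3 = 199·5229.00/25523.20 = 40.770 → 41

41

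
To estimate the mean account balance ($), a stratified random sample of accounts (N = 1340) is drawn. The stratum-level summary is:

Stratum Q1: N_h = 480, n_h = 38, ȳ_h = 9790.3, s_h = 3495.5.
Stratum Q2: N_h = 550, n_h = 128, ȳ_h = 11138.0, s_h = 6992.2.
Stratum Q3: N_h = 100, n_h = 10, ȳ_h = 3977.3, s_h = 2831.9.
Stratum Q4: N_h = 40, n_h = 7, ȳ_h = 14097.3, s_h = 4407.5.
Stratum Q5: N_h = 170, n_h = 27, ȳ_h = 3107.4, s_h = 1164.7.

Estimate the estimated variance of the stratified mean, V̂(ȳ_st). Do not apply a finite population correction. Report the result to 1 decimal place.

V̂(ȳ_st) = Σ W_h² s_h²/n_h, with W_h = N_h/N and N = 1340:
  stratum Q1: (480/1340)²·3495.5²/38 = 41258
  stratum Q2: (550/1340)²·6992.2²/128 = 64347.8
  stratum Q3: (100/1340)²·2831.9²/10 = 4466.28
  stratum Q4: (40/1340)²·4407.5²/7 = 2472.85
  stratum Q5: (170/1340)²·1164.7²/27 = 808.635
V̂(ȳ_st) = 113354

V̂(ȳ_st) ≈ 113353.5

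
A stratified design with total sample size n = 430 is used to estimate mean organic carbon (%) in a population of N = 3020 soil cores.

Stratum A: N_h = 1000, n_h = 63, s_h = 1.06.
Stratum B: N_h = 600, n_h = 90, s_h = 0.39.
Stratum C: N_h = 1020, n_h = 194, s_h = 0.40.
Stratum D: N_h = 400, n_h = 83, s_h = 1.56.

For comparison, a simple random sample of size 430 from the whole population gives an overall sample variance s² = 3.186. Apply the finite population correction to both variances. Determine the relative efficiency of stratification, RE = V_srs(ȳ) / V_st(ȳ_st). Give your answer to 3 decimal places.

RE ≈ 2.678

V̂(ȳ_st) = Σ W_h² (1 − n_h/N_h) s_h²/n_h, with W_h = N_h/N and N = 3020:
  stratum A: (1000/3020)²·(1 − 63/1000)·1.06²/63 = 0.0018323
  stratum B: (600/3020)²·(1 − 90/600)·0.39²/90 = 5.67015e-05
  stratum C: (1020/3020)²·(1 − 194/1020)·0.40²/194 = 7.61877e-05
  stratum D: (400/3020)²·(1 − 83/400)·1.56²/83 = 0.00040764
V_st = 0.00237283
V_srs = (1 − 430/3020)·3.186/430 = 0.00635434
Relative efficiency = V_srs / V_st = 0.00635434/0.00237283 = 2.6780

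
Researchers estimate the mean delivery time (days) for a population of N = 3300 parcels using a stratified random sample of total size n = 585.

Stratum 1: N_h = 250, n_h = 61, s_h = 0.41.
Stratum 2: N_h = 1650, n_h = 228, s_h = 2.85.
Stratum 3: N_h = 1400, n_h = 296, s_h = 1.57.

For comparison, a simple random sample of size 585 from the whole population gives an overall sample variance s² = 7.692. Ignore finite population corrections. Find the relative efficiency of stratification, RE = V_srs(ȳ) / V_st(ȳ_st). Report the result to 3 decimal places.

RE ≈ 1.262

V̂(ȳ_st) = Σ W_h² s_h²/n_h, with W_h = N_h/N and N = 3300:
  stratum 1: (250/3300)²·0.41²/61 = 1.58158e-05
  stratum 2: (1650/3300)²·2.85²/228 = 0.00890625
  stratum 3: (1400/3300)²·1.57²/296 = 0.00149877
V_st = 0.0104208
V_srs = s²/n = 7.692/585 = 0.0131487
Relative efficiency = V_srs / V_st = 0.0131487/0.0104208 = 1.2618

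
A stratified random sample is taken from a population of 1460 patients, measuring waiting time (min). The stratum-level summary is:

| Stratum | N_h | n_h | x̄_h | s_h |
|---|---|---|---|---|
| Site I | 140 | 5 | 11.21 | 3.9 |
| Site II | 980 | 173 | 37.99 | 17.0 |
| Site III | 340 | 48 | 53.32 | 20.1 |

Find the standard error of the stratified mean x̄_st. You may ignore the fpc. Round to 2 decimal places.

SE(x̄_st) ≈ 1.11

V̂(x̄_st) = Σ W_h² s_h²/n_h, with W_h = N_h/N and N = 1460:
  stratum Site I: (140/1460)²·3.9²/5 = 0.0279711
  stratum Site II: (980/1460)²·17.0²/173 = 0.752659
  stratum Site III: (340/1460)²·20.1²/48 = 0.45646
V̂(x̄_st) = 1.23709
SE(x̄_st) = √1.23709 = 1.11225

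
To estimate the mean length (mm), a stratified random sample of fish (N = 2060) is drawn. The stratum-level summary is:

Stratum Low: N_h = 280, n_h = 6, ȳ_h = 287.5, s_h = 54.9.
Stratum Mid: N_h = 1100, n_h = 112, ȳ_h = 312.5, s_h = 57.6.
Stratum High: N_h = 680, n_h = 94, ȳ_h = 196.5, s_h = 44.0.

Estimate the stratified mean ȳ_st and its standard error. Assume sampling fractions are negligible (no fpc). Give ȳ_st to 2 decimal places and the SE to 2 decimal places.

ȳ_st ≈ 270.81, SE ≈ 4.47

ȳ_st = Σ W_h ȳ_h = (280·287.5 + 1100·312.5 + 680·196.5)/2060 = 270.81068
V̂(ȳ_st) = Σ W_h² s_h²/n_h, with W_h = N_h/N and N = 2060:
  stratum Low: (280/2060)²·54.9²/6 = 9.28058
  stratum Mid: (1100/2060)²·57.6²/112 = 8.44652
  stratum High: (680/2060)²·44.0²/94 = 2.2442
V̂(ȳ_st) = 19.9713
SE(ȳ_st) = √19.9713 = 4.46893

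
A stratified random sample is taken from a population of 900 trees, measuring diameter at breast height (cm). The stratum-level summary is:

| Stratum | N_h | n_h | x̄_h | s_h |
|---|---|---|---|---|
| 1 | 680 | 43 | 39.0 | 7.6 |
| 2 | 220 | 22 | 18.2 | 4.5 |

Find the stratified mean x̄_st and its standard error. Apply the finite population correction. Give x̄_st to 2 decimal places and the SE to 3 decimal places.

x̄_st = Σ W_h x̄_h = (680·39.0 + 220·18.2)/900 = 33.91556
V̂(x̄_st) = Σ W_h² (1 − n_h/N_h) s_h²/n_h, with W_h = N_h/N and N = 900:
  stratum 1: (680/900)²·(1 − 43/680)·7.6²/43 = 0.718327
  stratum 2: (220/900)²·(1 − 22/220)·4.5²/22 = 0.0495
V̂(x̄_st) = 0.767827
SE(x̄_st) = √0.767827 = 0.876257

x̄_st ≈ 33.92, SE ≈ 0.876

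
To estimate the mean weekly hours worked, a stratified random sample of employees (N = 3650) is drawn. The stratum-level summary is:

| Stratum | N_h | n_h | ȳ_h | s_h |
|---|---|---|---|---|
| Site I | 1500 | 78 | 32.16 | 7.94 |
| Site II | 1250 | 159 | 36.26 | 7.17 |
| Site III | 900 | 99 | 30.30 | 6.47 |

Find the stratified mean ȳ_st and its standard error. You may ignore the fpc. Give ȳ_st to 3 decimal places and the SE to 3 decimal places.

ȳ_st ≈ 33.105, SE ≈ 0.447

ȳ_st = Σ W_h ȳ_h = (1500·32.16 + 1250·36.26 + 900·30.30)/3650 = 33.10548
V̂(ȳ_st) = Σ W_h² s_h²/n_h, with W_h = N_h/N and N = 3650:
  stratum Site I: (1500/3650)²·7.94²/78 = 0.136503
  stratum Site II: (1250/3650)²·7.17²/159 = 0.0379206
  stratum Site III: (900/3650)²·6.47²/99 = 0.0257083
V̂(ȳ_st) = 0.200132
SE(ȳ_st) = √0.200132 = 0.447361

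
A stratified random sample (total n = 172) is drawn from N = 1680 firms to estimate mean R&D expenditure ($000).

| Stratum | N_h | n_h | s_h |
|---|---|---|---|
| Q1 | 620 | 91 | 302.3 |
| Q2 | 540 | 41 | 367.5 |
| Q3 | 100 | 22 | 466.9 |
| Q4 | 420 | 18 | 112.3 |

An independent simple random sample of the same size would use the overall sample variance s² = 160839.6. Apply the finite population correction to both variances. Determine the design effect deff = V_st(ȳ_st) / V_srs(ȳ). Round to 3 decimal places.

V̂(ȳ_st) = Σ W_h² (1 − n_h/N_h) s_h²/n_h, with W_h = N_h/N and N = 1680:
  stratum Q1: (620/1680)²·(1 − 91/620)·302.3²/91 = 116.698
  stratum Q2: (540/1680)²·(1 − 41/540)·367.5²/41 = 314.49
  stratum Q3: (100/1680)²·(1 − 22/100)·466.9²/22 = 27.3843
  stratum Q4: (420/1680)²·(1 − 18/420)·112.3²/18 = 41.9125
V_st = 500.485
V_srs = (1 − 172/1680)·160839.6/172 = 839.376
deff = V_st / V_srs = 500.485/839.376 = 0.5963

deff ≈ 0.596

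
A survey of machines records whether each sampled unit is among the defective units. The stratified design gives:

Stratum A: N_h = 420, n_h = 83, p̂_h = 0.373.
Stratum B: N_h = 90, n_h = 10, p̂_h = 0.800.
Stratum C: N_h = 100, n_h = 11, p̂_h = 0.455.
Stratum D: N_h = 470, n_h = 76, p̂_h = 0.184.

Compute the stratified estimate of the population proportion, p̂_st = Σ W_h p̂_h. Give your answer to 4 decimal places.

p̂_st ≈ 0.3339

N = 1080; stratum weights W_h = N_h/N.
p̂_st = Σ W_h p̂_h = (420·0.373 + 90·0.800 + 100·0.455 + 470·0.184)/1080 = 0.33393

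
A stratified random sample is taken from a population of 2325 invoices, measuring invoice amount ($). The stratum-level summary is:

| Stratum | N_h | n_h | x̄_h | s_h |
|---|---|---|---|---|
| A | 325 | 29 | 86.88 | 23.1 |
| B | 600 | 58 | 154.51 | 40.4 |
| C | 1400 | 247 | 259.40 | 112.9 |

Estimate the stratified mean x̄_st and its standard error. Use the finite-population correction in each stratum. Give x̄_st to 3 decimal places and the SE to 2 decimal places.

x̄_st ≈ 208.216, SE ≈ 4.17

x̄_st = Σ W_h x̄_h = (325·86.88 + 600·154.51 + 1400·259.40)/2325 = 208.21591
V̂(x̄_st) = Σ W_h² (1 − n_h/N_h) s_h²/n_h, with W_h = N_h/N and N = 2325:
  stratum A: (325/2325)²·(1 − 29/325)·23.1²/29 = 0.327458
  stratum B: (600/2325)²·(1 − 58/600)·40.4²/58 = 1.69293
  stratum C: (1400/2325)²·(1 − 247/1400)·112.9²/247 = 15.41
V̂(x̄_st) = 17.4304
SE(x̄_st) = √17.4304 = 4.17497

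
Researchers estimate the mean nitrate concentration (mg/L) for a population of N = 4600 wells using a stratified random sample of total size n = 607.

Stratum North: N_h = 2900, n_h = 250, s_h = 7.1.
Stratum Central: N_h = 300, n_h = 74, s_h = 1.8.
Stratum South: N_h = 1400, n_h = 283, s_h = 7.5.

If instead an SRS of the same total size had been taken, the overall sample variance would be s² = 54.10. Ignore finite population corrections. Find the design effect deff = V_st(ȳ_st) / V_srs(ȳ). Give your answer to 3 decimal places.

V̂(ȳ_st) = Σ W_h² s_h²/n_h, with W_h = N_h/N and N = 4600:
  stratum North: (2900/4600)²·7.1²/250 = 0.0801414
  stratum Central: (300/4600)²·1.8²/74 = 0.000186226
  stratum South: (1400/4600)²·7.5²/283 = 0.018411
V_st = 0.0987386
V_srs = s²/n = 54.10/607 = 0.0891269
deff = V_st / V_srs = 0.0987386/0.0891269 = 1.1078

deff ≈ 1.108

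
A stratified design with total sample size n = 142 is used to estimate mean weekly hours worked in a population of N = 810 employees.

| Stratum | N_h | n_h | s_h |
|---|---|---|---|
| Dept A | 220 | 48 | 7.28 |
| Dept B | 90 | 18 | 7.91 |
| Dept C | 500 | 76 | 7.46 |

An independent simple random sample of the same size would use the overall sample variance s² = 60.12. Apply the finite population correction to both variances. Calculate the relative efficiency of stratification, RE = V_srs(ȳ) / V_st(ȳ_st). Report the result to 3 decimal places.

RE ≈ 1.043

V̂(ȳ_st) = Σ W_h² (1 − n_h/N_h) s_h²/n_h, with W_h = N_h/N and N = 810:
  stratum Dept A: (220/810)²·(1 − 48/220)·7.28²/48 = 0.0636799
  stratum Dept B: (90/810)²·(1 − 18/90)·7.91²/18 = 0.0343309
  stratum Dept C: (500/810)²·(1 − 76/500)·7.46²/76 = 0.236608
V_st = 0.334619
V_srs = (1 − 142/810)·60.12/142 = 0.349158
Relative efficiency = V_srs / V_st = 0.349158/0.334619 = 1.0434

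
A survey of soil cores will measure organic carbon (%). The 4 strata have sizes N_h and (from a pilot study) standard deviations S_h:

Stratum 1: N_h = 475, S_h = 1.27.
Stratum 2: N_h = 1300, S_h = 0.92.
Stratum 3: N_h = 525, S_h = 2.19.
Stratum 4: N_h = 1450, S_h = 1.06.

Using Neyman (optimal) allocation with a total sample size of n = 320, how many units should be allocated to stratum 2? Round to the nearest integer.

85

Neyman allocation: n_h = n · N_h S_h / Σ N_i S_i, with n = 320.
  stratum 1: N_h·S_h = 475·1.27 = 603.25
  stratum 2: N_h·S_h = 1300·0.92 = 1196.00
  stratum 3: N_h·S_h = 525·2.19 = 1149.75
  stratum 4: N_h·S_h = 1450·1.06 = 1537.00
Σ N_h S_h = 4486.00
n for stratum 2 = 320·1196.00/4486.00 = 85.314 → 85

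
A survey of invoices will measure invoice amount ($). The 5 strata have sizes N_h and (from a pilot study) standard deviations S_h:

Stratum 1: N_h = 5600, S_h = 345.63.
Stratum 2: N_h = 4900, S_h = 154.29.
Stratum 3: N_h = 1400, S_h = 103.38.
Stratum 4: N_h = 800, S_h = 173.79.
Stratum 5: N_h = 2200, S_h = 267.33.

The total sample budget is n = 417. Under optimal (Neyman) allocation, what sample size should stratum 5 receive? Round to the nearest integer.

Neyman allocation: n_h = n · N_h S_h / Σ N_i S_i, with n = 417.
  stratum 1: N_h·S_h = 5600·345.63 = 1935528.00
  stratum 2: N_h·S_h = 4900·154.29 = 756021.00
  stratum 3: N_h·S_h = 1400·103.38 = 144732.00
  stratum 4: N_h·S_h = 800·173.79 = 139032.00
  stratum 5: N_h·S_h = 2200·267.33 = 588126.00
Σ N_h S_h = 3563439.00
n for stratum 5 = 417·588126.00/3563439.00 = 68.824 → 69

69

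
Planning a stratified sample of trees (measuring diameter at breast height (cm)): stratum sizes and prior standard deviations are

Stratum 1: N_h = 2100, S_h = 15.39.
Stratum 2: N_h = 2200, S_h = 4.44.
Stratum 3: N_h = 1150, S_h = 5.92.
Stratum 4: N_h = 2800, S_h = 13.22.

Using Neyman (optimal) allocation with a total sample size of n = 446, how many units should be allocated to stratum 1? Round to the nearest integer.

Neyman allocation: n_h = n · N_h S_h / Σ N_i S_i, with n = 446.
  stratum 1: N_h·S_h = 2100·15.39 = 32319.00
  stratum 2: N_h·S_h = 2200·4.44 = 9768.00
  stratum 3: N_h·S_h = 1150·5.92 = 6808.00
  stratum 4: N_h·S_h = 2800·13.22 = 37016.00
Σ N_h S_h = 85911.00
n for stratum 1 = 446·32319.00/85911.00 = 167.781 → 168

168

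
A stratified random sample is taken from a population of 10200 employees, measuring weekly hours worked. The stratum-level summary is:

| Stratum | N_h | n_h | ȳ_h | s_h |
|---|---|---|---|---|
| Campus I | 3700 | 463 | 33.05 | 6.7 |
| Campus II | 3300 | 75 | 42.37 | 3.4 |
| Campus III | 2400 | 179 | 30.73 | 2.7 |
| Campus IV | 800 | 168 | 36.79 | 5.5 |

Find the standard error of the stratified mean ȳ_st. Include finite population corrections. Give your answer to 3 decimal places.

SE(ȳ_st) ≈ 0.173

V̂(ȳ_st) = Σ W_h² (1 − n_h/N_h) s_h²/n_h, with W_h = N_h/N and N = 10200:
  stratum Campus I: (3700/10200)²·(1 − 463/3700)·6.7²/463 = 0.0111612
  stratum Campus II: (3300/10200)²·(1 − 75/3300)·3.4²/75 = 0.0157667
  stratum Campus III: (2400/10200)²·(1 − 179/2400)·2.7²/179 = 0.00208657
  stratum Campus IV: (800/10200)²·(1 − 168/800)·5.5²/168 = 0.00087503
V̂(ȳ_st) = 0.0298895
SE(ȳ_st) = √0.0298895 = 0.172886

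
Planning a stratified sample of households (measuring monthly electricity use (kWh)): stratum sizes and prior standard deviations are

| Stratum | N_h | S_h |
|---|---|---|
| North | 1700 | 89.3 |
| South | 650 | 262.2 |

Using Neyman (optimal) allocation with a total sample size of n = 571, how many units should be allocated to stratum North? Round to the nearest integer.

Neyman allocation: n_h = n · N_h S_h / Σ N_i S_i, with n = 571.
  stratum North: N_h·S_h = 1700·89.3 = 151810.00
  stratum South: N_h·S_h = 650·262.2 = 170430.00
Σ N_h S_h = 322240.00
n for stratum North = 571·151810.00/322240.00 = 269.003 → 269

269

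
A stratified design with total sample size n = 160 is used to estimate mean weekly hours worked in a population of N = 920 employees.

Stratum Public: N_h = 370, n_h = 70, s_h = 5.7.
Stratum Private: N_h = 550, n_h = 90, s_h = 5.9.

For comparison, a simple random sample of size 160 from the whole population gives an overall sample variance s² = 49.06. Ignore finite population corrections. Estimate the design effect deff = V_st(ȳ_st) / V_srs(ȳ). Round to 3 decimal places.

deff ≈ 0.696

V̂(ȳ_st) = Σ W_h² s_h²/n_h, with W_h = N_h/N and N = 920:
  stratum Public: (370/920)²·5.7²/70 = 0.0750723
  stratum Private: (550/920)²·5.9²/90 = 0.138233
V_st = 0.213305
V_srs = s²/n = 49.06/160 = 0.306625
deff = V_st / V_srs = 0.213305/0.306625 = 0.6957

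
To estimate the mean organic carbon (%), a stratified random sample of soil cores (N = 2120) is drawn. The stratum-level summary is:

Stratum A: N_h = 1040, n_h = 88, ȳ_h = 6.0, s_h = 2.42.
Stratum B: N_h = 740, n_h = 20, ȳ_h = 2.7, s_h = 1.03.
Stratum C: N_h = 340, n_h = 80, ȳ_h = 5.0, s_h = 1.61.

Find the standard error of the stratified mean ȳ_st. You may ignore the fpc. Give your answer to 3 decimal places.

V̂(ȳ_st) = Σ W_h² s_h²/n_h, with W_h = N_h/N and N = 2120:
  stratum A: (1040/2120)²·2.42²/88 = 0.0160156
  stratum B: (740/2120)²·1.03²/20 = 0.00646303
  stratum C: (340/2120)²·1.61²/80 = 0.000833389
V̂(ȳ_st) = 0.023312
SE(ȳ_st) = √0.023312 = 0.152683

SE(ȳ_st) ≈ 0.153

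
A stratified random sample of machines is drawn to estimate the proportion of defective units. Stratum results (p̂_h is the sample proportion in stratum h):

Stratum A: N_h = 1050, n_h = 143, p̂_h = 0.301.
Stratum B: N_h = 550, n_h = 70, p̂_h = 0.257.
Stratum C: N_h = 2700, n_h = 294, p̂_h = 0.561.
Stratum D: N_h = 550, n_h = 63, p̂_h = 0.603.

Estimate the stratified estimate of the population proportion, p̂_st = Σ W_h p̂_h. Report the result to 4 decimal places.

N = 4850; stratum weights W_h = N_h/N.
p̂_st = Σ W_h p̂_h = (1050·0.301 + 550·0.257 + 2700·0.561 + 550·0.603)/4850 = 0.47500

p̂_st ≈ 0.4750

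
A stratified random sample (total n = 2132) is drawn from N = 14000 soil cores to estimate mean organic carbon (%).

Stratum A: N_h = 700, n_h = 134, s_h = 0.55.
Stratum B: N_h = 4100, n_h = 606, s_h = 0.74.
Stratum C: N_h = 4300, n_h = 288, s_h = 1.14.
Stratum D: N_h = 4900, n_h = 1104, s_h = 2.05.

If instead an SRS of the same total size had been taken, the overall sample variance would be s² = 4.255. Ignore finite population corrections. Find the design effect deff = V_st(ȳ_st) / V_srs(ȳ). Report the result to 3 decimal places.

V̂(ȳ_st) = Σ W_h² s_h²/n_h, with W_h = N_h/N and N = 14000:
  stratum A: (700/14000)²·0.55²/134 = 5.64366e-06
  stratum B: (4100/14000)²·0.74²/606 = 7.75001e-05
  stratum C: (4300/14000)²·1.14²/288 = 0.000425695
  stratum D: (4900/14000)²·2.05²/1104 = 0.00046631
V_st = 0.000975148
V_srs = s²/n = 4.255/2132 = 0.00199578
deff = V_st / V_srs = 0.000975148/0.00199578 = 0.4886

deff ≈ 0.489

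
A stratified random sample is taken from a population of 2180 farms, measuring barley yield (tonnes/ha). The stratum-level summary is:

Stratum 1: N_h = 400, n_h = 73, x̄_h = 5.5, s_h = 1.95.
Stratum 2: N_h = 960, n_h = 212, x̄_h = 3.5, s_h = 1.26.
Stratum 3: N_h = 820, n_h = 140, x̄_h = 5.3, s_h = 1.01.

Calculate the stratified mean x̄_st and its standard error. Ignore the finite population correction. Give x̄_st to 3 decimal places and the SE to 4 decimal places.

x̄_st ≈ 4.544, SE ≈ 0.0651

x̄_st = Σ W_h x̄_h = (400·5.5 + 960·3.5 + 820·5.3)/2180 = 4.54404
V̂(x̄_st) = Σ W_h² s_h²/n_h, with W_h = N_h/N and N = 2180:
  stratum 1: (400/2180)²·1.95²/73 = 0.00175369
  stratum 2: (960/2180)²·1.26²/212 = 0.00145223
  stratum 3: (820/2180)²·1.01²/140 = 0.00103093
V̂(x̄_st) = 0.00423685
SE(x̄_st) = √0.00423685 = 0.0650911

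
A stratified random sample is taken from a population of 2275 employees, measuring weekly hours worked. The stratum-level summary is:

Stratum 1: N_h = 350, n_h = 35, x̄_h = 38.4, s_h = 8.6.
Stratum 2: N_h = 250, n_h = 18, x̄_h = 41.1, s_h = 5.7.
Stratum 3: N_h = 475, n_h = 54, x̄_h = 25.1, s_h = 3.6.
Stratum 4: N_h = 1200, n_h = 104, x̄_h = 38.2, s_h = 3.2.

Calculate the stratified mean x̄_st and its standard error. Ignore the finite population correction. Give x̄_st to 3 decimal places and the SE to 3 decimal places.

x̄_st ≈ 35.814, SE ≈ 0.331

x̄_st = Σ W_h x̄_h = (350·38.4 + 250·41.1 + 475·25.1 + 1200·38.2)/2275 = 35.81429
V̂(x̄_st) = Σ W_h² s_h²/n_h, with W_h = N_h/N and N = 2275:
  stratum 1: (350/2275)²·8.6²/35 = 0.0500152
  stratum 2: (250/2275)²·5.7²/18 = 0.0217969
  stratum 3: (475/2275)²·3.6²/54 = 0.0104625
  stratum 4: (1200/2275)²·3.2²/104 = 0.0273947
V̂(x̄_st) = 0.109669
SE(x̄_st) = √0.109669 = 0.331164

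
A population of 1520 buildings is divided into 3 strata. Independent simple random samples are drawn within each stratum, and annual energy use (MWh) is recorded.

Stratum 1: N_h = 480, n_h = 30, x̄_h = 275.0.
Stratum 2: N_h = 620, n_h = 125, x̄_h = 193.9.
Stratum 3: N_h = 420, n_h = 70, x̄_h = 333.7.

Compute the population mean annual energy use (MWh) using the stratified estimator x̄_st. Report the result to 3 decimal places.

x̄_st ≈ 258.139

N = Σ N_h = 1520. Stratum weights W_h = N_h/N.
x̄_st = (480·275.0 + 620·193.9 + 420·333.7) / 1520 = 258.13947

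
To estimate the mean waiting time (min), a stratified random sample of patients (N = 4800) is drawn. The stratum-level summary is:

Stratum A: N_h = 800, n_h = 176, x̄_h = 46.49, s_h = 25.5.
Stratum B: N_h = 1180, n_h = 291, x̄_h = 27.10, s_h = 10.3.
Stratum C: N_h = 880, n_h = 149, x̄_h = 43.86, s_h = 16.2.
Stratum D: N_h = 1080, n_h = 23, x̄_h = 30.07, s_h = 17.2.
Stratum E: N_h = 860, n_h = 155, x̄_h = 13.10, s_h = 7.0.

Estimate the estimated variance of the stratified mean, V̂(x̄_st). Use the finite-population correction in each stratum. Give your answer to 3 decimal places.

V̂(x̄_st) = Σ W_h² (1 − n_h/N_h) s_h²/n_h, with W_h = N_h/N and N = 4800:
  stratum A: (800/4800)²·(1 − 176/800)·25.5²/176 = 0.0800497
  stratum B: (1180/4800)²·(1 − 291/1180)·10.3²/291 = 0.016599
  stratum C: (880/4800)²·(1 − 149/880)·16.2²/149 = 0.0491769
  stratum D: (1080/4800)²·(1 − 23/1080)·17.2²/23 = 0.637302
  stratum E: (860/4800)²·(1 − 155/860)·7.0²/155 = 0.00831897
V̂(x̄_st) = 0.791447

V̂(x̄_st) ≈ 0.791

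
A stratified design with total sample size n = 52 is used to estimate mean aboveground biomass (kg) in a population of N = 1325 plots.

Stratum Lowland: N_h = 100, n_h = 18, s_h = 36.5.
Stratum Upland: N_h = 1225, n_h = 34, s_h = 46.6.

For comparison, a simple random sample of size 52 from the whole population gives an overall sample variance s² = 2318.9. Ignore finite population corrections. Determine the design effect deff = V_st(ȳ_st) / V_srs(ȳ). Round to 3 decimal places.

V̂(ȳ_st) = Σ W_h² s_h²/n_h, with W_h = N_h/N and N = 1325:
  stratum Lowland: (100/1325)²·36.5²/18 = 0.421581
  stratum Upland: (1225/1325)²·46.6²/34 = 54.5925
V_st = 55.0141
V_srs = s²/n = 2318.9/52 = 44.5942
deff = V_st / V_srs = 55.0141/44.5942 = 1.2337

deff ≈ 1.234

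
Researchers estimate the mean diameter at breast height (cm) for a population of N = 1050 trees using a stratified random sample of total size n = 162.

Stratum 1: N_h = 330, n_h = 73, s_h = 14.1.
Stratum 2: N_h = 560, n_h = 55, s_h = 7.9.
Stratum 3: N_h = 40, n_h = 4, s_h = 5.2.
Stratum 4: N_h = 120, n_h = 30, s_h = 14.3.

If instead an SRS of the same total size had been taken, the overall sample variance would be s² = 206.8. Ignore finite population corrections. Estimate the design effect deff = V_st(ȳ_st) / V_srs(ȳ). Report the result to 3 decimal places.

deff ≈ 0.541

V̂(ȳ_st) = Σ W_h² s_h²/n_h, with W_h = N_h/N and N = 1050:
  stratum 1: (330/1050)²·14.1²/73 = 0.269008
  stratum 2: (560/1050)²·7.9²/55 = 0.322767
  stratum 3: (40/1050)²·5.2²/4 = 0.00981043
  stratum 4: (120/1050)²·14.3²/30 = 0.0890297
V_st = 0.690615
V_srs = s²/n = 206.8/162 = 1.27654
deff = V_st / V_srs = 0.690615/1.27654 = 0.5410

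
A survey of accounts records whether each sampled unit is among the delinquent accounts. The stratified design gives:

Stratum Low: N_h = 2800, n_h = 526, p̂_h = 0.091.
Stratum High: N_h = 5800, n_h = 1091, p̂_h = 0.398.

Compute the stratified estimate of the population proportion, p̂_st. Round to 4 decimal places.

p̂_st ≈ 0.2980

N = 8600; stratum weights W_h = N_h/N.
p̂_st = Σ W_h p̂_h = (2800·0.091 + 5800·0.398)/8600 = 0.29805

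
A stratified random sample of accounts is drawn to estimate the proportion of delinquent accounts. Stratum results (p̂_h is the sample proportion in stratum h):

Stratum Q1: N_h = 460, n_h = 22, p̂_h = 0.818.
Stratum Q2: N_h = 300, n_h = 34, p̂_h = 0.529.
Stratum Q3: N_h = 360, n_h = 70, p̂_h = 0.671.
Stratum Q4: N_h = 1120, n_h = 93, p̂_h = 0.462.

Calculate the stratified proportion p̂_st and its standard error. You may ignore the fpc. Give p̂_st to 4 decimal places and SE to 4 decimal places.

N = 2240; stratum weights W_h = N_h/N.
p̂_st = Σ W_h p̂_h = (460·0.818 + 300·0.529 + 360·0.671 + 1120·0.462)/2240 = 0.57767
V̂(p̂_st) = Σ W_h² p̂_h(1−p̂_h)/(n_h−1):
  stratum Q1: (460/2240)²·0.818·0.182/21 = 0.000298968
  stratum Q2: (300/2240)²·0.529·0.471/33 = 0.000135428
  stratum Q3: (360/2240)²·0.671·0.329/69 = 8.26377e-05
  stratum Q4: (1120/2240)²·0.462·0.538/92 = 0.000675424
V̂(p̂_st) = 0.00119246; SE = √V̂ = 0.034532

p̂_st ≈ 0.5777, SE ≈ 0.0345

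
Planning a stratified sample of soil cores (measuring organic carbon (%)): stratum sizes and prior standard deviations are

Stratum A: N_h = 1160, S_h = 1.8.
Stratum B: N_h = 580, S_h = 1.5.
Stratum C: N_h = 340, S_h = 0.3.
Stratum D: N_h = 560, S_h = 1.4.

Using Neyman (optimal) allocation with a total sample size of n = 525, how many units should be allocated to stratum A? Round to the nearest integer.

285

Neyman allocation: n_h = n · N_h S_h / Σ N_i S_i, with n = 525.
  stratum A: N_h·S_h = 1160·1.8 = 2088.00
  stratum B: N_h·S_h = 580·1.5 = 870.00
  stratum C: N_h·S_h = 340·0.3 = 102.00
  stratum D: N_h·S_h = 560·1.4 = 784.00
Σ N_h S_h = 3844.00
n for stratum A = 525·2088.00/3844.00 = 285.172 → 285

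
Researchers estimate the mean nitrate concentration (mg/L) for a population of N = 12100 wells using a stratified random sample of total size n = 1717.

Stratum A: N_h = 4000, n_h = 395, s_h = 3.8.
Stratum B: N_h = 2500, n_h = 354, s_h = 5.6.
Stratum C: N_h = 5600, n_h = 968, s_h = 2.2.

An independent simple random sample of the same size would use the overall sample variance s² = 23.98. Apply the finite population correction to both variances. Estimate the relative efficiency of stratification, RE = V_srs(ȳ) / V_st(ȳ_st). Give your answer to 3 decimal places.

RE ≈ 1.550

V̂(ȳ_st) = Σ W_h² (1 − n_h/N_h) s_h²/n_h, with W_h = N_h/N and N = 12100:
  stratum A: (4000/12100)²·(1 − 395/4000)·3.8²/395 = 0.00360051
  stratum B: (2500/12100)²·(1 − 354/2500)·5.6²/354 = 0.00324617
  stratum C: (5600/12100)²·(1 − 968/5600)·2.2²/968 = 0.000885841
V_st = 0.00773253
V_srs = (1 − 1717/12100)·23.98/1717 = 0.0119844
Relative efficiency = V_srs / V_st = 0.0119844/0.00773253 = 1.5499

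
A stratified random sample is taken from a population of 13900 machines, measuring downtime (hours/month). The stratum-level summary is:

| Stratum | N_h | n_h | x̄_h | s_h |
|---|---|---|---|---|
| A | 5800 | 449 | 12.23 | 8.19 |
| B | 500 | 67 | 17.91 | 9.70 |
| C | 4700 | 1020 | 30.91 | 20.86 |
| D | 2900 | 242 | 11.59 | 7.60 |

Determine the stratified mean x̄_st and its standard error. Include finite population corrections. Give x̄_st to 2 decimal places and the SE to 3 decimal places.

x̄_st ≈ 18.62, SE ≈ 0.271

x̄_st = Σ W_h x̄_h = (5800·12.23 + 500·17.91 + 4700·30.91 + 2900·11.59)/13900 = 18.61705
V̂(x̄_st) = Σ W_h² (1 − n_h/N_h) s_h²/n_h, with W_h = N_h/N and N = 13900:
  stratum A: (5800/13900)²·(1 − 449/5800)·8.19²/449 = 0.0239969
  stratum B: (500/13900)²·(1 − 67/500)·9.70²/67 = 0.00157361
  stratum C: (4700/13900)²·(1 − 1020/4700)·20.86²/1020 = 0.0381895
  stratum D: (2900/13900)²·(1 − 242/2900)·7.60²/242 = 0.00952215
V̂(x̄_st) = 0.0732822
SE(x̄_st) = √0.0732822 = 0.270707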